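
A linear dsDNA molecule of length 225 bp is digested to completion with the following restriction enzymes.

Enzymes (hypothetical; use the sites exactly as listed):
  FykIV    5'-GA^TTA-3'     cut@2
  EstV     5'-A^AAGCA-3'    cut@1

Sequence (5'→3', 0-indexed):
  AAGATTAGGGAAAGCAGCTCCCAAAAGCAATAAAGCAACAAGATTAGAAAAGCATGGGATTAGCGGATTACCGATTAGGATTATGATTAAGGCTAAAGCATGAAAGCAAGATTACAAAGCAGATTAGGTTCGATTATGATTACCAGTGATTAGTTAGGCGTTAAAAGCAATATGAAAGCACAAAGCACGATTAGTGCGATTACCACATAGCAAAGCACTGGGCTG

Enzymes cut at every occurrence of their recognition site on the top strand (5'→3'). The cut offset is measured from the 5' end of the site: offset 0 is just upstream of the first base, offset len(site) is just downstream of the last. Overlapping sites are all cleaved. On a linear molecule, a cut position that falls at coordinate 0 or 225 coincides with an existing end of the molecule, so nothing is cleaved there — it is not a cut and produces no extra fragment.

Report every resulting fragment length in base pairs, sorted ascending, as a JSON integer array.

[4,5,6,6,6,6,7,7,7,7,8,8,8,8,8,9,9,10,10,10,11,11,13,13,13,15]

Scan for sites:
  FykIV GATTA/2: at [2, 41, 57, 65, 72, 78, 84, 109, 121, 131, 137, 147, 188, 197] ⇒ [4, 43, 59, 67, 74, 80, 86, 111, 123, 133, 139, 149, 190, 199]
  EstV AAAGCA/1: at [10, 23, 31, 48, 94, 102, 115, 163, 174, 181, 211] ⇒ [11, 24, 32, 49, 95, 103, 116, 164, 175, 182, 212]

Pooled cuts: [4, 11, 24, 32, 43, 49, 59, 67, 74, 80, 86, 95, 103, 111, 116, 123, 133, 139, 149, 164, 175, 182, 190, 199, 212]

Fragment lengths:
  [0,4): 4 bp
  [4,11): 7 bp
  [11,24): 13 bp
  [24,32): 8 bp
  [32,43): 11 bp
  [43,49): 6 bp
  [49,59): 10 bp
  [59,67): 8 bp
  [67,74): 7 bp
  [74,80): 6 bp
  [80,86): 6 bp
  [86,95): 9 bp
  [95,103): 8 bp
  [103,111): 8 bp
  [111,116): 5 bp
  [116,123): 7 bp
  [123,133): 10 bp
  [133,139): 6 bp
  [139,149): 10 bp
  [149,164): 15 bp
  [164,175): 11 bp
  [175,182): 7 bp
  [182,190): 8 bp
  [190,199): 9 bp
  [199,212): 13 bp
  [212,225): 13 bp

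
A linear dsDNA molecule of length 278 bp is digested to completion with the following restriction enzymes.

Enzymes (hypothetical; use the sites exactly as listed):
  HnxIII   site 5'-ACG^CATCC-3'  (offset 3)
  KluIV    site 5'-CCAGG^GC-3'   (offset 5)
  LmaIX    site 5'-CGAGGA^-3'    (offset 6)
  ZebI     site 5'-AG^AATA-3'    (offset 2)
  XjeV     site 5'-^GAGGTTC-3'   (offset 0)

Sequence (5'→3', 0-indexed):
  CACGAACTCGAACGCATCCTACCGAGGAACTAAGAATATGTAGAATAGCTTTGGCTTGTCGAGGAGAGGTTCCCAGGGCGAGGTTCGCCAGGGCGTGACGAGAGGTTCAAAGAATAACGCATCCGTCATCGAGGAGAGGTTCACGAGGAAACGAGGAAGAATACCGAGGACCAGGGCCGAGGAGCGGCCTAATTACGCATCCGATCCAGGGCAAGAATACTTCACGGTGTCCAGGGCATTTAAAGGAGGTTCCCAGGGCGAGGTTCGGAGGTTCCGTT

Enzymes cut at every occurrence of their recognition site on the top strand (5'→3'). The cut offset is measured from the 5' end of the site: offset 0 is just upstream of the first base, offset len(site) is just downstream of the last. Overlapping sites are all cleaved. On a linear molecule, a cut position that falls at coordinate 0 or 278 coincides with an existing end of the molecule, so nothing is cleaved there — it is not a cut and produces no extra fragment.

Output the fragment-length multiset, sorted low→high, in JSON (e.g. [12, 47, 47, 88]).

Site scan:
  HnxIII (ACGCATCC, off=3): starts [11, 116, 194] → cuts [14, 119, 197]
  KluIV (CCAGGGC, off=5): starts [72, 87, 170, 205, 230, 252] → cuts [77, 92, 175, 210, 235, 257]
  LmaIX (CGAGGA, off=6): starts [22, 59, 129, 143, 151, 164, 177] → cuts [28, 65, 135, 149, 157, 170, 183]
  ZebI (AGAATA, off=2): starts [32, 41, 110, 157, 213] → cuts [34, 43, 112, 159, 215]
  XjeV (GAGGTTC, off=0): starts [65, 79, 101, 135, 245, 259, 267] → cuts [65, 79, 101, 135, 245, 259, 267]

Pooled cuts: [14, 28, 34, 43, 65, 77, 79, 92, 101, 112, 119, 135, 149, 157, 159, 170, 175, 183, 197, 210, 215, 235, 245, 257, 259, 267]

Fragments:
  [0,14): 14 bp
  [14,28): 14 bp
  [28,34): 6 bp
  [34,43): 9 bp
  [43,65): 22 bp
  [65,77): 12 bp
  [77,79): 2 bp
  [79,92): 13 bp
  [92,101): 9 bp
  [101,112): 11 bp
  [112,119): 7 bp
  [119,135): 16 bp
  [135,149): 14 bp
  [149,157): 8 bp
  [157,159): 2 bp
  [159,170): 11 bp
  [170,175): 5 bp
  [175,183): 8 bp
  [183,197): 14 bp
  [197,210): 13 bp
  [210,215): 5 bp
  [215,235): 20 bp
  [235,245): 10 bp
  [245,257): 12 bp
  [257,259): 2 bp
  [259,267): 8 bp
  [267,278): 11 bp

[2,2,2,5,5,6,7,8,8,8,9,9,10,11,11,11,12,12,13,13,14,14,14,14,16,20,22]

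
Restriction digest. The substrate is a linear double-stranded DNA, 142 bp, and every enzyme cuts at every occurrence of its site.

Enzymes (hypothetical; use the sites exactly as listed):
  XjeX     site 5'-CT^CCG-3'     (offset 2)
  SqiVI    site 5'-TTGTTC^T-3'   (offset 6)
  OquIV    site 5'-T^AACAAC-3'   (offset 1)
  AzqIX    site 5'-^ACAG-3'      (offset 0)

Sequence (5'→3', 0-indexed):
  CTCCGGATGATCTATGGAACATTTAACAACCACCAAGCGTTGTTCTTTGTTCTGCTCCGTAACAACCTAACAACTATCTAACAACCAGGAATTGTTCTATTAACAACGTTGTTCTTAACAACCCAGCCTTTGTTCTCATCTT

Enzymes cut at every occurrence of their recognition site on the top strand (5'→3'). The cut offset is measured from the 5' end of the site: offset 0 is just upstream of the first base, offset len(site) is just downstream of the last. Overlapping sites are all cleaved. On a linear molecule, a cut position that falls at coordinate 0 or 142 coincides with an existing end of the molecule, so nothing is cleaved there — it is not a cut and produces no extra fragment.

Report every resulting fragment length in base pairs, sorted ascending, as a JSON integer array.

[2,2,4,4,4,7,7,8,11,13,18,19,21,22]

Site scan:
  XjeX CTCCG/2: at [0, 54] ⇒ [2, 56]
  SqiVI TTGTTCT/6: at [39, 46, 91, 108, 129] ⇒ [45, 52, 97, 114, 135]
  OquIV TAACAAC/1: at [23, 59, 67, 78, 100, 115] ⇒ [24, 60, 68, 79, 101, 116]
  AzqIX (ACAG, off=0): no sites

All cut coordinates (distinct, sorted): [2, 24, 45, 52, 56, 60, 68, 79, 97, 101, 114, 116, 135]

Fragments:
  [0,2): 2 bp
  [2,24): 22 bp
  [24,45): 21 bp
  [45,52): 7 bp
  [52,56): 4 bp
  [56,60): 4 bp
  [60,68): 8 bp
  [68,79): 11 bp
  [79,97): 18 bp
  [97,101): 4 bp
  [101,114): 13 bp
  [114,116): 2 bp
  [116,135): 19 bp
  [135,142): 7 bp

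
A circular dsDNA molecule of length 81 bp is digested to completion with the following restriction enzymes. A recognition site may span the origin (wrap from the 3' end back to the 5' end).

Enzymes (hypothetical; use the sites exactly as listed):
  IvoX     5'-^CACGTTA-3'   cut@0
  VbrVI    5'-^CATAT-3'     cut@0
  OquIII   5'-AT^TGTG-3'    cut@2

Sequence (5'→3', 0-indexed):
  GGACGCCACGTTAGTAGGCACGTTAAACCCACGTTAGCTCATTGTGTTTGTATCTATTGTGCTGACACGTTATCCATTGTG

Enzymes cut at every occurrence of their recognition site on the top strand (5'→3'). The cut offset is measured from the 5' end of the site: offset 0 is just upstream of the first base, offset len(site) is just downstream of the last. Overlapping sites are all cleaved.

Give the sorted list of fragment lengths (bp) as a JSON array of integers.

[8,10,11,12,12,13,15]

Per-enzyme occurrences:
  IvoX CACGTTA/0: at [6, 18, 29, 65] ⇒ [6, 18, 29, 65]
  VbrVI (CATAT, off=0): no sites
  OquIII ATTGTG/2: at [40, 55, 75] ⇒ [42, 57, 77]

All cut coordinates (distinct, sorted): [6, 18, 29, 42, 57, 65, 77]

Fragment lengths:
  6→18: 12 bp
  18→29: 11 bp
  29→42: 13 bp
  42→57: 15 bp
  57→65: 8 bp
  65→77: 12 bp
  77→6 (wrap): 81-77+6 = 10 bp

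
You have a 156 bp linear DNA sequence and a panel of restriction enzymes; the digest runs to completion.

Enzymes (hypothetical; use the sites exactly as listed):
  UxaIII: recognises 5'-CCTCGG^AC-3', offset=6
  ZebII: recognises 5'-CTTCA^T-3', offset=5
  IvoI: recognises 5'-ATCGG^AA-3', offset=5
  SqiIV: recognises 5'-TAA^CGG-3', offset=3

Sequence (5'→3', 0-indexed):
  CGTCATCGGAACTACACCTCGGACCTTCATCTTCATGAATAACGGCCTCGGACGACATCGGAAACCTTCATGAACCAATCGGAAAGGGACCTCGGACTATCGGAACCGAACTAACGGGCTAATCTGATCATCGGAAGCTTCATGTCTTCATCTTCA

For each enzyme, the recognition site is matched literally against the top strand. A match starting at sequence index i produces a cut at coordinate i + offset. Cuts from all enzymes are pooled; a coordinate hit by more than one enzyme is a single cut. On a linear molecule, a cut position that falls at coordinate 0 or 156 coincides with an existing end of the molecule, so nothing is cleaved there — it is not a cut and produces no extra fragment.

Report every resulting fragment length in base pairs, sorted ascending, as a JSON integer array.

Per-enzyme occurrences:
  UxaIII CCTCGGAC/6: at [16, 45, 89] ⇒ [22, 51, 95]
  ZebII CTTCAT/5: at [24, 30, 65, 137, 145] ⇒ [29, 35, 70, 142, 150]
  IvoI ATCGGAA/5: at [4, 56, 77, 98, 129] ⇒ [9, 61, 82, 103, 134]
  SqiIV TAACGG/3: at [39, 111] ⇒ [42, 114]

All cut coordinates (distinct, sorted): [9, 22, 29, 35, 42, 51, 61, 70, 82, 95, 103, 114, 134, 142, 150]

Fragments:
  [0,9): 9 bp
  [9,22): 13 bp
  [22,29): 7 bp
  [29,35): 6 bp
  [35,42): 7 bp
  [42,51): 9 bp
  [51,61): 10 bp
  [61,70): 9 bp
  [70,82): 12 bp
  [82,95): 13 bp
  [95,103): 8 bp
  [103,114): 11 bp
  [114,134): 20 bp
  [134,142): 8 bp
  [142,150): 8 bp
  [150,156): 6 bp

[6,6,7,7,8,8,8,9,9,9,10,11,12,13,13,20]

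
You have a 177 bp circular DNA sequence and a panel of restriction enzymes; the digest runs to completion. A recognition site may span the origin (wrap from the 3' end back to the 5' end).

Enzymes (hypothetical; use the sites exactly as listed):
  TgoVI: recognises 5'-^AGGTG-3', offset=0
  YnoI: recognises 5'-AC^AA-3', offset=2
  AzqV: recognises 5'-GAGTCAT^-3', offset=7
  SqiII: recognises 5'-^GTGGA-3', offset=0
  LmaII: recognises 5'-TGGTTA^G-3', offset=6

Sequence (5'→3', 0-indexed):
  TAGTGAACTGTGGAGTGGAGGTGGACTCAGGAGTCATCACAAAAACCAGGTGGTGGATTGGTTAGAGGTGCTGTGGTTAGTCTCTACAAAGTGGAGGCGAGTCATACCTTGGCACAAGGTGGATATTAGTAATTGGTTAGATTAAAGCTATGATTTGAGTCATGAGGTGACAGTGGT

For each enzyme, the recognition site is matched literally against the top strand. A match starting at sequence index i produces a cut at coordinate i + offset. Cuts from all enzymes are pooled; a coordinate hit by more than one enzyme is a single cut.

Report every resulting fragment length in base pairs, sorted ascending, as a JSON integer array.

[1,1,1,2,2,3,3,4,5,5,7,7,8,10,12,14,15,15,17,21,24]

Site scan:
  TgoVI (AGGTG, off=0): starts [18, 47, 65, 116, 164] → cuts [18, 47, 65, 116, 164]
  YnoI (ACAA, off=2): starts [38, 85, 113] → cuts [40, 87, 115]
  AzqV (GAGTCAT, off=7): starts [30, 98, 156] → cuts [37, 105, 163]
  SqiII (GTGGA, off=0): starts [9, 14, 20, 52, 90, 118] → cuts [9, 14, 20, 52, 90, 118]
  LmaII (TGGTTAG, off=6): starts [58, 73, 133, 173] → cuts [2, 64, 79, 139]

All cut coordinates (distinct, sorted): [2, 9, 14, 18, 20, 37, 40, 47, 52, 64, 65, 79, 87, 90, 105, 115, 116, 118, 139, 163, 164]

Fragments:
  2→9: 7 bp
  9→14: 5 bp
  14→18: 4 bp
  18→20: 2 bp
  20→37: 17 bp
  37→40: 3 bp
  40→47: 7 bp
  47→52: 5 bp
  52→64: 12 bp
  64→65: 1 bp
  65→79: 14 bp
  79→87: 8 bp
  87→90: 3 bp
  90→105: 15 bp
  105→115: 10 bp
  115→116: 1 bp
  116→118: 2 bp
  118→139: 21 bp
  139→163: 24 bp
  163→164: 1 bp
  164→2 (wrap): 177-164+2 = 15 bp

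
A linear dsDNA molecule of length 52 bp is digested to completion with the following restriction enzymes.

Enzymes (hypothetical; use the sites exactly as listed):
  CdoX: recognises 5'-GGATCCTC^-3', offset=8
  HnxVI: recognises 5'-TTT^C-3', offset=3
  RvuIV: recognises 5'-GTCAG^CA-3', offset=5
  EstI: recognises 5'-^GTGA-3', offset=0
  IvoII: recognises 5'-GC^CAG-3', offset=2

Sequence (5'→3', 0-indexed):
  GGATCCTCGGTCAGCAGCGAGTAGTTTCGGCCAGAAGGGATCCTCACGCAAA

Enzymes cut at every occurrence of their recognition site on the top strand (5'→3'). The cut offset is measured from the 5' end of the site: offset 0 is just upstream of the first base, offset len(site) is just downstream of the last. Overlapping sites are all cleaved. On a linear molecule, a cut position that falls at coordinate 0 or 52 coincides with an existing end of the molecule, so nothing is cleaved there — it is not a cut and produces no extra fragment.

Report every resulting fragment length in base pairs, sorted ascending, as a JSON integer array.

[4,6,7,8,13,14]

Scan for sites:
  CdoX GGATCCTC/8: at [0, 37] ⇒ [8, 45]
  HnxVI TTTC/3: at [24] ⇒ [27]
  RvuIV GTCAGCA/5: at [9] ⇒ [14]
  EstI (GTGA, off=0): no sites
  IvoII GCCAG/2: at [29] ⇒ [31]

Pooled cuts: [8, 14, 27, 31, 45]

Fragments:
  [0,8): 8 bp
  [8,14): 6 bp
  [14,27): 13 bp
  [27,31): 4 bp
  [31,45): 14 bp
  [45,52): 7 bp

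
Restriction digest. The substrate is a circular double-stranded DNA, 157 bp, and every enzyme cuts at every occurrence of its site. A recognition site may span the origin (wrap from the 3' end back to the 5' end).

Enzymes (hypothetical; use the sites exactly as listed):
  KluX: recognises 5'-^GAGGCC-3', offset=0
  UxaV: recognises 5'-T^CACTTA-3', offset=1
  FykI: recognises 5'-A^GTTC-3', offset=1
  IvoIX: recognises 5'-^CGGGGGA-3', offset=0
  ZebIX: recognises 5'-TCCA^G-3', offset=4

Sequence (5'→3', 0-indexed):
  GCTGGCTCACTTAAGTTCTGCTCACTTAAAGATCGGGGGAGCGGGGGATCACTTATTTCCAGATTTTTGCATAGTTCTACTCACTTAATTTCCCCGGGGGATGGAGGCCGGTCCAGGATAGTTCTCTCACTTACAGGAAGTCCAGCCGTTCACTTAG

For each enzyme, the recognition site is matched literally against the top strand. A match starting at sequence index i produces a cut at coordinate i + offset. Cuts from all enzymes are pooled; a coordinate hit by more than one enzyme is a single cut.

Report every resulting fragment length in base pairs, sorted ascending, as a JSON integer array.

[5,6,7,7,8,8,8,8,9,11,12,12,12,13,14,17]

Per-enzyme occurrences:
  KluX (GAGGCC, off=0): starts [103] → cuts [103]
  UxaV (TCACTTA, off=1): starts [6, 21, 48, 80, 126, 149] → cuts [7, 22, 49, 81, 127, 150]
  FykI (AGTTC, off=1): starts [13, 72, 119] → cuts [14, 73, 120]
  IvoIX (CGGGGGA, off=0): starts [33, 41, 94] → cuts [33, 41, 94]
  ZebIX (TCCAG, off=4): starts [57, 111, 140] → cuts [61, 115, 144]

Pooled cuts: [7, 14, 22, 33, 41, 49, 61, 73, 81, 94, 103, 115, 120, 127, 144, 150]

Fragment lengths:
  7→14: 7 bp
  14→22: 8 bp
  22→33: 11 bp
  33→41: 8 bp
  41→49: 8 bp
  49→61: 12 bp
  61→73: 12 bp
  73→81: 8 bp
  81→94: 13 bp
  94→103: 9 bp
  103→115: 12 bp
  115→120: 5 bp
  120→127: 7 bp
  127→144: 17 bp
  144→150: 6 bp
  150→7 (wrap): 157-150+7 = 14 bp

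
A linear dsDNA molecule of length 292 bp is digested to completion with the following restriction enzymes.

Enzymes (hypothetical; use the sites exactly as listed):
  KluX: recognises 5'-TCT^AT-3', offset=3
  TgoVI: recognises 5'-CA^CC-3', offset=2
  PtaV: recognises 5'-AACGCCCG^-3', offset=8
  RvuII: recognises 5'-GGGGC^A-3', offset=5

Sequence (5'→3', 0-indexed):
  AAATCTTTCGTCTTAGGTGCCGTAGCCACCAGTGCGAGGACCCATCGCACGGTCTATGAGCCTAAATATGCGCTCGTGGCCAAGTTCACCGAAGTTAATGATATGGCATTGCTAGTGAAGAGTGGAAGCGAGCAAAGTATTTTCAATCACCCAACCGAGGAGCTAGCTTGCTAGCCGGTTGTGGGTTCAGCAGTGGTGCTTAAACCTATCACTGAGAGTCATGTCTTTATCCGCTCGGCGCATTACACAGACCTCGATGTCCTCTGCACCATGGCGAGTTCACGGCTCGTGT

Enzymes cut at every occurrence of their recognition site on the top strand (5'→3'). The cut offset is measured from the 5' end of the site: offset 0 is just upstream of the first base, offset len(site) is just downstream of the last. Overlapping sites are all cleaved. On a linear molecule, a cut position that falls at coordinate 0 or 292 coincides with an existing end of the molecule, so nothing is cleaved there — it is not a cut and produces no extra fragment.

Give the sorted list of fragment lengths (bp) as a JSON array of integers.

Site scan:
  KluX TCTAT/3: at [52] ⇒ [55]
  TgoVI CACC/2: at [26, 86, 147, 266] ⇒ [28, 88, 149, 268]
  PtaV (AACGCCCG, off=8): no sites
  RvuII (GGGGCA, off=5): no sites

Pooled cuts: [28, 55, 88, 149, 268]

Fragment lengths:
  [0,28): 28 bp
  [28,55): 27 bp
  [55,88): 33 bp
  [88,149): 61 bp
  [149,268): 119 bp
  [268,292): 24 bp

[24,27,28,33,61,119]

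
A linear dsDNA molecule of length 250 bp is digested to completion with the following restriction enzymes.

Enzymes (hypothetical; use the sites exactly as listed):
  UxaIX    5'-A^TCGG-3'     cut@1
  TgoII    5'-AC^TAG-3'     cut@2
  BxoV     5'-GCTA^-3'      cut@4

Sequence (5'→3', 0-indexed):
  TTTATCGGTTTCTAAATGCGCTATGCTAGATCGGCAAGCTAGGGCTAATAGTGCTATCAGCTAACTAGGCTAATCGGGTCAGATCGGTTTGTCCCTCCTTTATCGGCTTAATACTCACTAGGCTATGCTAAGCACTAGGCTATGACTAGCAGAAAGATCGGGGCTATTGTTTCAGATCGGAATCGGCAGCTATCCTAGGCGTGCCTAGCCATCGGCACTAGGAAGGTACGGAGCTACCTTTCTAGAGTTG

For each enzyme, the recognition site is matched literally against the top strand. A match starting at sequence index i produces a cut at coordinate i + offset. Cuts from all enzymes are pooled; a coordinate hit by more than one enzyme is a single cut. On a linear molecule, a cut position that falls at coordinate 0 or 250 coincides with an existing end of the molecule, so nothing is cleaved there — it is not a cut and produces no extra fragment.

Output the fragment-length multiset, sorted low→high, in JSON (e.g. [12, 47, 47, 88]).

Site scan:
  UxaIX ATCGG/1: at [3, 29, 72, 82, 101, 156, 175, 181, 210] ⇒ [4, 30, 73, 83, 102, 157, 176, 182, 211]
  TgoII ACTAG/2: at [63, 116, 133, 144, 216] ⇒ [65, 118, 135, 146, 218]
  BxoV GCTA/4: at [19, 24, 37, 43, 52, 59, 68, 121, 126, 138, 162, 188, 232] ⇒ [23, 28, 41, 47, 56, 63, 72, 125, 130, 142, 166, 192, 236]

All cut coordinates (distinct, sorted): [4, 23, 28, 30, 41, 47, 56, 63, 65, 72, 73, 83, 102, 118, 125, 130, 135, 142, 146, 157, 166, 176, 182, 192, 211, 218, 236]

Fragment lengths:
  [0,4): 4 bp
  [4,23): 19 bp
  [23,28): 5 bp
  [28,30): 2 bp
  [30,41): 11 bp
  [41,47): 6 bp
  [47,56): 9 bp
  [56,63): 7 bp
  [63,65): 2 bp
  [65,72): 7 bp
  [72,73): 1 bp
  [73,83): 10 bp
  [83,102): 19 bp
  [102,118): 16 bp
  [118,125): 7 bp
  [125,130): 5 bp
  [130,135): 5 bp
  [135,142): 7 bp
  [142,146): 4 bp
  [146,157): 11 bp
  [157,166): 9 bp
  [166,176): 10 bp
  [176,182): 6 bp
  [182,192): 10 bp
  [192,211): 19 bp
  [211,218): 7 bp
  [218,236): 18 bp
  [236,250): 14 bp

[1,2,2,4,4,5,5,5,6,6,7,7,7,7,7,9,9,10,10,10,11,11,14,16,18,19,19,19]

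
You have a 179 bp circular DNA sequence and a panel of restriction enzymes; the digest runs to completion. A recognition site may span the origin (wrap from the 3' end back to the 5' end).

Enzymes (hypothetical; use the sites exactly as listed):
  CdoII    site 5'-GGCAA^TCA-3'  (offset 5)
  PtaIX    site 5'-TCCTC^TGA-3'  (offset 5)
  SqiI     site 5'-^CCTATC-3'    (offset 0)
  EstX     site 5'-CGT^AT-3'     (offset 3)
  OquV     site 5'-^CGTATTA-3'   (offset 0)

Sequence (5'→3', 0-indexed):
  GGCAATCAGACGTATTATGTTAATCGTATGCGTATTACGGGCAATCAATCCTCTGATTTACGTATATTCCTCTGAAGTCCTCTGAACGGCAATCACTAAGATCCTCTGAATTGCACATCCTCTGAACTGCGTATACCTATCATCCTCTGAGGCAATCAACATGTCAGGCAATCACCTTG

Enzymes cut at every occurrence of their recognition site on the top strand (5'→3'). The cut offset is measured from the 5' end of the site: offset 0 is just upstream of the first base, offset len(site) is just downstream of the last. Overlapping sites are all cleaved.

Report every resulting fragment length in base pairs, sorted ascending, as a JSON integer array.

Site scan:
  CdoII (GGCAATCA, off=5): starts [0, 39, 87, 150, 166] → cuts [5, 44, 92, 155, 171]
  PtaIX (TCCTCTGA, off=5): starts [48, 67, 77, 101, 117, 142] → cuts [53, 72, 82, 106, 122, 147]
  SqiI (CCTATC, off=0): starts [135] → cuts [135]
  EstX (CGTAT, off=3): starts [10, 24, 30, 60, 129] → cuts [13, 27, 33, 63, 132]
  OquV (CGTATTA, off=0): starts [10, 30] → cuts [10, 30]

All cut coordinates (distinct, sorted): [5, 10, 13, 27, 30, 33, 44, 53, 63, 72, 82, 92, 106, 122, 132, 135, 147, 155, 171]

Fragment lengths:
  5→10: 5 bp
  10→13: 3 bp
  13→27: 14 bp
  27→30: 3 bp
  30→33: 3 bp
  33→44: 11 bp
  44→53: 9 bp
  53→63: 10 bp
  63→72: 9 bp
  72→82: 10 bp
  82→92: 10 bp
  92→106: 14 bp
  106→122: 16 bp
  122→132: 10 bp
  132→135: 3 bp
  135→147: 12 bp
  147→155: 8 bp
  155→171: 16 bp
  171→5 (wrap): 179-171+5 = 13 bp

[3,3,3,3,5,8,9,9,10,10,10,10,11,12,13,14,14,16,16]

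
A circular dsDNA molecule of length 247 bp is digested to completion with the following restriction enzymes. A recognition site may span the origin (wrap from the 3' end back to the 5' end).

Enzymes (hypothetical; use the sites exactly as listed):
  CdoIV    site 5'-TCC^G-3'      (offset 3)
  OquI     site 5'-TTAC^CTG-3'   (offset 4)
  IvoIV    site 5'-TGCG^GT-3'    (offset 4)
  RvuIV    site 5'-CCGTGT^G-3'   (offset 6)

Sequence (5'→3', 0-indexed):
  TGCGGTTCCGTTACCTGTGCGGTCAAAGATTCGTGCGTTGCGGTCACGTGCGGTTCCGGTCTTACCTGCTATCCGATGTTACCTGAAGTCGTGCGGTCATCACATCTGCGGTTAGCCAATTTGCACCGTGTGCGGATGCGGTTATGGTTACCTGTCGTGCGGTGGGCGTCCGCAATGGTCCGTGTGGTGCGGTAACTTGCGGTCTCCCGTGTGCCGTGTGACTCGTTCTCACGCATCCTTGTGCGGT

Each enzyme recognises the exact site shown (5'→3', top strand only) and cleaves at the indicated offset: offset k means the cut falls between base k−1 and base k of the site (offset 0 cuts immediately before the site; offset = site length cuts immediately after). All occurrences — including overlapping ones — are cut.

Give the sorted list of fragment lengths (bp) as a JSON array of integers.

[4,5,5,5,6,6,7,7,8,8,9,9,10,10,10,10,10,11,11,13,15,21,21,26]

Per-enzyme occurrences:
  CdoIV (TCCG, off=3): starts [6, 54, 71, 168, 178] → cuts [9, 57, 74, 171, 181]
  OquI (TTACCTG, off=4): starts [10, 61, 78, 147] → cuts [14, 65, 82, 151]
  IvoIV (TGCGGT, off=4): starts [0, 17, 38, 48, 91, 106, 136, 157, 187, 197, 241] → cuts [4, 21, 42, 52, 95, 110, 140, 161, 191, 201, 245]
  RvuIV (CCGTGTG, off=6): starts [125, 179, 206, 213] → cuts [131, 185, 212, 219]

Pooled cuts: [4, 9, 14, 21, 42, 52, 57, 65, 74, 82, 95, 110, 131, 140, 151, 161, 171, 181, 185, 191, 201, 212, 219, 245]

Fragment lengths:
  4→9: 5 bp
  9→14: 5 bp
  14→21: 7 bp
  21→42: 21 bp
  42→52: 10 bp
  52→57: 5 bp
  57→65: 8 bp
  65→74: 9 bp
  74→82: 8 bp
  82→95: 13 bp
  95→110: 15 bp
  110→131: 21 bp
  131→140: 9 bp
  140→151: 11 bp
  151→161: 10 bp
  161→171: 10 bp
  171→181: 10 bp
  181→185: 4 bp
  185→191: 6 bp
  191→201: 10 bp
  201→212: 11 bp
  212→219: 7 bp
  219→245: 26 bp
  245→4 (wrap): 247-245+4 = 6 bp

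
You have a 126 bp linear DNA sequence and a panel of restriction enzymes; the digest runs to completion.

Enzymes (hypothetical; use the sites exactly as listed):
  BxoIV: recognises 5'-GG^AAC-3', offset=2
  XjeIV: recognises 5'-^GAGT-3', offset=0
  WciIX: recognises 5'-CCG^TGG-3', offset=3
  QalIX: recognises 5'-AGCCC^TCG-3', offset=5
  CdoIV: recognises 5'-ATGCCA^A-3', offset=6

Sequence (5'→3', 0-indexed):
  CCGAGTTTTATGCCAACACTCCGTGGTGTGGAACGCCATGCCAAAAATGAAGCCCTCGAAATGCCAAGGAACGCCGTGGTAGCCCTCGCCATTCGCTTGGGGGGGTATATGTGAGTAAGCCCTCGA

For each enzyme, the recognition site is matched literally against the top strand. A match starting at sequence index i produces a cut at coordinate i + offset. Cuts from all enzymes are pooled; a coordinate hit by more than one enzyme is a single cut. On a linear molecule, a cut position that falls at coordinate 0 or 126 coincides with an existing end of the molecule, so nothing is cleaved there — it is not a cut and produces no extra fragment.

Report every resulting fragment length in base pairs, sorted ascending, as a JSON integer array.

Scan for sites:
  BxoIV (GGAAC, off=2): starts [29, 67] → cuts [31, 69]
  XjeIV (GAGT, off=0): starts [2, 112] → cuts [2, 112]
  WciIX (CCGTGG, off=3): starts [20, 73] → cuts [23, 76]
  QalIX (AGCCCTCG, off=5): starts [50, 80, 117] → cuts [55, 85, 122]
  CdoIV (ATGCCAA, off=6): starts [9, 37, 60] → cuts [15, 43, 66]

Pooled cuts: [2, 15, 23, 31, 43, 55, 66, 69, 76, 85, 112, 122]

Fragment lengths:
  [0,2): 2 bp
  [2,15): 13 bp
  [15,23): 8 bp
  [23,31): 8 bp
  [31,43): 12 bp
  [43,55): 12 bp
  [55,66): 11 bp
  [66,69): 3 bp
  [69,76): 7 bp
  [76,85): 9 bp
  [85,112): 27 bp
  [112,122): 10 bp
  [122,126): 4 bp

[2,3,4,7,8,8,9,10,11,12,12,13,27]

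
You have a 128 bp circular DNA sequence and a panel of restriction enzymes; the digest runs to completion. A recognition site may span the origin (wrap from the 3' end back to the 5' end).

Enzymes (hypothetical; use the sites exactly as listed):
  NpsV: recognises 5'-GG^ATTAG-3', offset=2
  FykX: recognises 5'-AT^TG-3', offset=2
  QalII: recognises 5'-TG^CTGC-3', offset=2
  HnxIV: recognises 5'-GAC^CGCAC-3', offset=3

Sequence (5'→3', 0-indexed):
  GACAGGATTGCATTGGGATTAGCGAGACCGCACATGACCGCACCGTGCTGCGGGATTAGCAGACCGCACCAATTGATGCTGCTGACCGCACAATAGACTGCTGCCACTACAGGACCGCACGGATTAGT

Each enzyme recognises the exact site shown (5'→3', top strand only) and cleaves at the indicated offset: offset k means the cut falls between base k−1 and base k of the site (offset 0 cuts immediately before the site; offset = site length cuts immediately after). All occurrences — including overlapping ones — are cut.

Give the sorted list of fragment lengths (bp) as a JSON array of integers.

[4,5,5,7,7,8,9,9,10,10,11,14,14,15]

Per-enzyme occurrences:
  NpsV (GGATTAG, off=2): starts [15, 52, 120] → cuts [17, 54, 122]
  FykX (ATTG, off=2): starts [6, 11, 71] → cuts [8, 13, 73]
  QalII (TGCTGC, off=2): starts [45, 76, 98] → cuts [47, 78, 100]
  HnxIV (GACCGCAC, off=3): starts [25, 35, 61, 83, 112] → cuts [28, 38, 64, 86, 115]

Pooled cuts: [8, 13, 17, 28, 38, 47, 54, 64, 73, 78, 86, 100, 115, 122]

Fragment lengths:
  8→13: 5 bp
  13→17: 4 bp
  17→28: 11 bp
  28→38: 10 bp
  38→47: 9 bp
  47→54: 7 bp
  54→64: 10 bp
  64→73: 9 bp
  73→78: 5 bp
  78→86: 8 bp
  86→100: 14 bp
  100→115: 15 bp
  115→122: 7 bp
  122→8 (wrap): 128-122+8 = 14 bp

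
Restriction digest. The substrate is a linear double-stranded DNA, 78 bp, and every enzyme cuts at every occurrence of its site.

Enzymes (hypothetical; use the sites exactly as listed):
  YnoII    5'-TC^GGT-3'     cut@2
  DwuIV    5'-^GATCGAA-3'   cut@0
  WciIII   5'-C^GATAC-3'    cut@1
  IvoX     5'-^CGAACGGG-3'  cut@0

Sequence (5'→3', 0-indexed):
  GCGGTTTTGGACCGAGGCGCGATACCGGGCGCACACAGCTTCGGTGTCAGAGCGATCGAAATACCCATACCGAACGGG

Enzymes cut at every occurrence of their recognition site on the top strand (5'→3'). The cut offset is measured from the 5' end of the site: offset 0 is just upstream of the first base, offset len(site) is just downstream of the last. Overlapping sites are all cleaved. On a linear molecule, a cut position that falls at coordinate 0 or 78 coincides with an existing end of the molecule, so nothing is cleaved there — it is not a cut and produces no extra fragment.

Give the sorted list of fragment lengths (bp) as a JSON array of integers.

[8,11,17,20,22]

Site scan:
  YnoII (TCGGT, off=2): starts [40] → cuts [42]
  DwuIV (GATCGAA, off=0): starts [53] → cuts [53]
  WciIII (CGATAC, off=1): starts [19] → cuts [20]
  IvoX (CGAACGGG, off=0): starts [70] → cuts [70]

Pooled cuts: [20, 42, 53, 70]

Fragment lengths:
  [0,20): 20 bp
  [20,42): 22 bp
  [42,53): 11 bp
  [53,70): 17 bp
  [70,78): 8 bp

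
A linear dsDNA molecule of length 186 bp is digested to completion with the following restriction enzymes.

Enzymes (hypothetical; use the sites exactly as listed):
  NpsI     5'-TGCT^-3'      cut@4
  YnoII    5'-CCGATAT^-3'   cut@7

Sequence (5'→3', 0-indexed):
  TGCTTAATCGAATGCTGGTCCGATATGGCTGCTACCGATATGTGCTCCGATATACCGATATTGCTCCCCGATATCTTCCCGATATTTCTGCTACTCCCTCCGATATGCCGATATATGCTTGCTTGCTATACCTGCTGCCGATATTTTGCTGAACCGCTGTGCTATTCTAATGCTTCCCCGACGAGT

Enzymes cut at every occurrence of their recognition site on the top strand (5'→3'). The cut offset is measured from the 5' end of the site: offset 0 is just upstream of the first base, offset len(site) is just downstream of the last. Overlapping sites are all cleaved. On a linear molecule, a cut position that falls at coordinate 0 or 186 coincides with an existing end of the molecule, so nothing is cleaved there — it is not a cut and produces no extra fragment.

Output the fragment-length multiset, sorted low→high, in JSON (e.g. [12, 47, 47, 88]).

[4,4,4,4,5,5,6,7,7,7,8,8,8,8,9,9,10,11,11,12,12,13,14]

Scan for sites:
  NpsI TGCT/4: at [0, 12, 29, 42, 61, 88, 115, 119, 123, 132, 146, 159, 170] ⇒ [4, 16, 33, 46, 65, 92, 119, 123, 127, 136, 150, 163, 174]
  YnoII CCGATAT/7: at [19, 34, 46, 54, 67, 78, 99, 107, 137] ⇒ [26, 41, 53, 61, 74, 85, 106, 114, 144]

All cut coordinates (distinct, sorted): [4, 16, 26, 33, 41, 46, 53, 61, 65, 74, 85, 92, 106, 114, 119, 123, 127, 136, 144, 150, 163, 174]

Fragments:
  [0,4): 4 bp
  [4,16): 12 bp
  [16,26): 10 bp
  [26,33): 7 bp
  [33,41): 8 bp
  [41,46): 5 bp
  [46,53): 7 bp
  [53,61): 8 bp
  [61,65): 4 bp
  [65,74): 9 bp
  [74,85): 11 bp
  [85,92): 7 bp
  [92,106): 14 bp
  [106,114): 8 bp
  [114,119): 5 bp
  [119,123): 4 bp
  [123,127): 4 bp
  [127,136): 9 bp
  [136,144): 8 bp
  [144,150): 6 bp
  [150,163): 13 bp
  [163,174): 11 bp
  [174,186): 12 bp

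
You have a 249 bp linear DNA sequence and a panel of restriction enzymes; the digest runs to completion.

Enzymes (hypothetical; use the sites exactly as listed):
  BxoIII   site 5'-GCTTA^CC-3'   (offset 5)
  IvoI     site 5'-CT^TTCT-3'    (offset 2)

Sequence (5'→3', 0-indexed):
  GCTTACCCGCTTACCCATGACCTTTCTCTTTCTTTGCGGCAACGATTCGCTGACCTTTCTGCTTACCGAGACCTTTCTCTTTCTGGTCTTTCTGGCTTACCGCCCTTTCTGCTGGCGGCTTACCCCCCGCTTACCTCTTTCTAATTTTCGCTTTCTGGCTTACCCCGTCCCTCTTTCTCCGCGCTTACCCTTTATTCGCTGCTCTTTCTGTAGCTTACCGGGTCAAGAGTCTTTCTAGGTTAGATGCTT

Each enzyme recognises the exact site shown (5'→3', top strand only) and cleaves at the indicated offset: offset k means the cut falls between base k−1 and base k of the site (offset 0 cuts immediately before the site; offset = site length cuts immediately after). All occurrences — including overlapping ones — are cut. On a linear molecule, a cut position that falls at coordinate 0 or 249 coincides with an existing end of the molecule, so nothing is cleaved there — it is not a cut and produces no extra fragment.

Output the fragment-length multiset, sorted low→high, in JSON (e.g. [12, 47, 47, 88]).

[5,5,6,6,7,8,9,9,9,10,10,10,11,12,12,13,14,15,16,17,18,27]

Per-enzyme occurrences:
  BxoIII (GCTTACC, off=5): starts [0, 8, 60, 94, 117, 128, 157, 182, 212] → cuts [5, 13, 65, 99, 122, 133, 162, 187, 217]
  IvoI (CTTTCT, off=2): starts [21, 27, 54, 72, 78, 87, 104, 136, 150, 172, 203, 230] → cuts [23, 29, 56, 74, 80, 89, 106, 138, 152, 174, 205, 232]

Pooled cuts: [5, 13, 23, 29, 56, 65, 74, 80, 89, 99, 106, 122, 133, 138, 152, 162, 174, 187, 205, 217, 232]

Fragments:
  [0,5): 5 bp
  [5,13): 8 bp
  [13,23): 10 bp
  [23,29): 6 bp
  [29,56): 27 bp
  [56,65): 9 bp
  [65,74): 9 bp
  [74,80): 6 bp
  [80,89): 9 bp
  [89,99): 10 bp
  [99,106): 7 bp
  [106,122): 16 bp
  [122,133): 11 bp
  [133,138): 5 bp
  [138,152): 14 bp
  [152,162): 10 bp
  [162,174): 12 bp
  [174,187): 13 bp
  [187,205): 18 bp
  [205,217): 12 bp
  [217,232): 15 bp
  [232,249): 17 bp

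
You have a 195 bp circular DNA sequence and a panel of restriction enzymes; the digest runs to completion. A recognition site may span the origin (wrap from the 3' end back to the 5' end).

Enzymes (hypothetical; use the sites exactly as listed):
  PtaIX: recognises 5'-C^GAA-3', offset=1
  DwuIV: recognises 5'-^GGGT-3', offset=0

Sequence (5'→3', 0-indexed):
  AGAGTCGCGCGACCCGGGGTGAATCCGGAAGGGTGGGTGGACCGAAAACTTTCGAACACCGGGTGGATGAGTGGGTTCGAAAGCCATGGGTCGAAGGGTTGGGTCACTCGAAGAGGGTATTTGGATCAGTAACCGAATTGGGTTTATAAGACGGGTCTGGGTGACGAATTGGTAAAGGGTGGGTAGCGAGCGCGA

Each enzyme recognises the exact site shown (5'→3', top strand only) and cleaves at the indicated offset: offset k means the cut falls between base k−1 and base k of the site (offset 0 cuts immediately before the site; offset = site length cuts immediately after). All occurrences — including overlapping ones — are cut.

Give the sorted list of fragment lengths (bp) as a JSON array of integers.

[3,4,4,5,5,5,5,6,6,7,7,9,9,9,10,11,12,13,13,14,18,20]

Scan for sites:
  PtaIX (CGAA, off=1): starts [42, 52, 77, 91, 108, 133, 164, 192] → cuts [43, 53, 78, 92, 109, 134, 165, 193]
  DwuIV (GGGT, off=0): starts [16, 30, 34, 60, 72, 87, 95, 100, 114, 139, 152, 158, 176, 180] → cuts [16, 30, 34, 60, 72, 87, 95, 100, 114, 139, 152, 158, 176, 180]

All cut coordinates (distinct, sorted): [16, 30, 34, 43, 53, 60, 72, 78, 87, 92, 95, 100, 109, 114, 134, 139, 152, 158, 165, 176, 180, 193]

Fragment lengths:
  16→30: 14 bp
  30→34: 4 bp
  34→43: 9 bp
  43→53: 10 bp
  53→60: 7 bp
  60→72: 12 bp
  72→78: 6 bp
  78→87: 9 bp
  87→92: 5 bp
  92→95: 3 bp
  95→100: 5 bp
  100→109: 9 bp
  109→114: 5 bp
  114→134: 20 bp
  134→139: 5 bp
  139→152: 13 bp
  152→158: 6 bp
  158→165: 7 bp
  165→176: 11 bp
  176→180: 4 bp
  180→193: 13 bp
  193→16 (wrap): 195-193+16 = 18 bp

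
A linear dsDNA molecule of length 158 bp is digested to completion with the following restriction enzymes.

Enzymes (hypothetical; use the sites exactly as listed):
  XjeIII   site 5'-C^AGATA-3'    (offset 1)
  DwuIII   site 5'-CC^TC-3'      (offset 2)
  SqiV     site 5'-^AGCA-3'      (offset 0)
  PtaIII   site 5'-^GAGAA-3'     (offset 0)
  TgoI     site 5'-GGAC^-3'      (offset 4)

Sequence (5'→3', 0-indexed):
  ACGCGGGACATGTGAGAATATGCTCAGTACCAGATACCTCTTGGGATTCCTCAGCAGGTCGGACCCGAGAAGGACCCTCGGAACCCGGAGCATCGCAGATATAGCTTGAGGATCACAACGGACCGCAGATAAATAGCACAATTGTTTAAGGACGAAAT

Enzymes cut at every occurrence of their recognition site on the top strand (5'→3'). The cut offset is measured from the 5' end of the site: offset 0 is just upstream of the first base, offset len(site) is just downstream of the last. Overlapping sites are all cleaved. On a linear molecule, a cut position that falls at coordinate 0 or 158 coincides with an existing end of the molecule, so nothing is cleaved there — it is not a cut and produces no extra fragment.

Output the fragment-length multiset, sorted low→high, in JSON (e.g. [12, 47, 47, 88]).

Site scan:
  XjeIII (CAGATA, off=1): starts [30, 95, 125] → cuts [31, 96, 126]
  DwuIII (CCTC, off=2): starts [36, 48, 75] → cuts [38, 50, 77]
  SqiV (AGCA, off=0): starts [52, 88, 134] → cuts [52, 88, 134]
  PtaIII (GAGAA, off=0): starts [13, 66] → cuts [13, 66]
  TgoI (GGAC, off=4): starts [5, 60, 71, 119, 149] → cuts [9, 64, 75, 123, 153]

All cut coordinates (distinct, sorted): [9, 13, 31, 38, 50, 52, 64, 66, 75, 77, 88, 96, 123, 126, 134, 153]

Fragments:
  [0,9): 9 bp
  [9,13): 4 bp
  [13,31): 18 bp
  [31,38): 7 bp
  [38,50): 12 bp
  [50,52): 2 bp
  [52,64): 12 bp
  [64,66): 2 bp
  [66,75): 9 bp
  [75,77): 2 bp
  [77,88): 11 bp
  [88,96): 8 bp
  [96,123): 27 bp
  [123,126): 3 bp
  [126,134): 8 bp
  [134,153): 19 bp
  [153,158): 5 bp

[2,2,2,3,4,5,7,8,8,9,9,11,12,12,18,19,27]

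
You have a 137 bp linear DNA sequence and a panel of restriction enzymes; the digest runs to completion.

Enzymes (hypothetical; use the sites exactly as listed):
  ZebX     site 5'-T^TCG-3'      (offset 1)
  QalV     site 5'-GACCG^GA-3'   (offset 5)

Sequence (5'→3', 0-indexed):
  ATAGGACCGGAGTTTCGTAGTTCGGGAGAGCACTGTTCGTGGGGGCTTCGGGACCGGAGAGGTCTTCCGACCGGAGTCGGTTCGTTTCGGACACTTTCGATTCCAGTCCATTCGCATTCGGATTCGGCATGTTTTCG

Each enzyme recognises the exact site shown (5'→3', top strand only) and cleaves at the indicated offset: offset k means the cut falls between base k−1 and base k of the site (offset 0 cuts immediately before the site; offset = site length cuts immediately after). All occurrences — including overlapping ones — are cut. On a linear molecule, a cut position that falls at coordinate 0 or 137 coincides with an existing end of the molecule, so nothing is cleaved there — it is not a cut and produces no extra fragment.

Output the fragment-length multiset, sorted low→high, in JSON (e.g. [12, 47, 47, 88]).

[3,5,5,6,6,7,8,9,9,10,11,11,15,15,17]

Scan for sites:
  ZebX TTCG/1: at [13, 20, 35, 46, 80, 85, 95, 110, 116, 122, 133] ⇒ [14, 21, 36, 47, 81, 86, 96, 111, 117, 123, 134]
  QalV GACCGGA/5: at [4, 51, 68] ⇒ [9, 56, 73]

Pooled cuts: [9, 14, 21, 36, 47, 56, 73, 81, 86, 96, 111, 117, 123, 134]

Fragment lengths:
  [0,9): 9 bp
  [9,14): 5 bp
  [14,21): 7 bp
  [21,36): 15 bp
  [36,47): 11 bp
  [47,56): 9 bp
  [56,73): 17 bp
  [73,81): 8 bp
  [81,86): 5 bp
  [86,96): 10 bp
  [96,111): 15 bp
  [111,117): 6 bp
  [117,123): 6 bp
  [123,134): 11 bp
  [134,137): 3 bp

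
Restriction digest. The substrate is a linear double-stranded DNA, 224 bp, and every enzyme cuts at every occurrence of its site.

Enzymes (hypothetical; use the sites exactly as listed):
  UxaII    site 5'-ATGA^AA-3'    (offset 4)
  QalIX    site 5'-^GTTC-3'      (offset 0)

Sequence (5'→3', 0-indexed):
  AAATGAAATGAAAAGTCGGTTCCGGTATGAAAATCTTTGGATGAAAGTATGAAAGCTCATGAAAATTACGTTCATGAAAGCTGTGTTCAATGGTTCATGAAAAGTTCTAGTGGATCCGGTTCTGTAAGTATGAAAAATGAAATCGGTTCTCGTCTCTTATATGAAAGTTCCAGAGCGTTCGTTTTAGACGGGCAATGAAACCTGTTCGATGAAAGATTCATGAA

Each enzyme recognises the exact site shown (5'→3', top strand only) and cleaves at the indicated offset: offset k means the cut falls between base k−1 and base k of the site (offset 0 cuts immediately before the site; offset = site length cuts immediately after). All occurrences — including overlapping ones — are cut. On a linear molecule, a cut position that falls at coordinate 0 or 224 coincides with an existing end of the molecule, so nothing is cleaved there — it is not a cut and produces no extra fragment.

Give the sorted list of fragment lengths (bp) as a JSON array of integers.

Per-enzyme occurrences:
  UxaII ATGAAA/4: at [2, 7, 26, 40, 48, 58, 73, 96, 129, 136, 160, 194, 208] ⇒ [6, 11, 30, 44, 52, 62, 77, 100, 133, 140, 164, 198, 212]
  QalIX GTTC/0: at [18, 69, 84, 92, 103, 118, 145, 166, 176, 203] ⇒ [18, 69, 84, 92, 103, 118, 145, 166, 176, 203]

All cut coordinates (distinct, sorted): [6, 11, 18, 30, 44, 52, 62, 69, 77, 84, 92, 100, 103, 118, 133, 140, 145, 164, 166, 176, 198, 203, 212]

Fragments:
  [0,6): 6 bp
  [6,11): 5 bp
  [11,18): 7 bp
  [18,30): 12 bp
  [30,44): 14 bp
  [44,52): 8 bp
  [52,62): 10 bp
  [62,69): 7 bp
  [69,77): 8 bp
  [77,84): 7 bp
  [84,92): 8 bp
  [92,100): 8 bp
  [100,103): 3 bp
  [103,118): 15 bp
  [118,133): 15 bp
  [133,140): 7 bp
  [140,145): 5 bp
  [145,164): 19 bp
  [164,166): 2 bp
  [166,176): 10 bp
  [176,198): 22 bp
  [198,203): 5 bp
  [203,212): 9 bp
  [212,224): 12 bp

[2,3,5,5,5,6,7,7,7,7,8,8,8,8,9,10,10,12,12,14,15,15,19,22]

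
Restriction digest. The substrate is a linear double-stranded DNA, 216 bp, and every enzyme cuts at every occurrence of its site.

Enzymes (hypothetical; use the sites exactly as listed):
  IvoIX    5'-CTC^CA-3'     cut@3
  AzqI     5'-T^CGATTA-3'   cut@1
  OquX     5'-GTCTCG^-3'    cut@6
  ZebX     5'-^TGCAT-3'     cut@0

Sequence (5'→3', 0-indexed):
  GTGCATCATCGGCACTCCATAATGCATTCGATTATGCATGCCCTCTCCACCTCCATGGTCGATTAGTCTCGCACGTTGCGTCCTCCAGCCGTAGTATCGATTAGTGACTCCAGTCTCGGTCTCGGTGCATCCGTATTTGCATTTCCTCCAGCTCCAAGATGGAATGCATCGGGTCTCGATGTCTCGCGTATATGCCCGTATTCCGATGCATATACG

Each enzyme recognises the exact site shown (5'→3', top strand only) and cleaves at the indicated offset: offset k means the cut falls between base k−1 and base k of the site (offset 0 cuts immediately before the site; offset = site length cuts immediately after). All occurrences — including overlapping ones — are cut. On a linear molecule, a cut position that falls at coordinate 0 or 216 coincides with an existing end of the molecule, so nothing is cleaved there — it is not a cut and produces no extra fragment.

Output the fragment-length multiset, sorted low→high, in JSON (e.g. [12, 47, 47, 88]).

[1,1,5,6,6,6,6,6,6,8,8,10,10,11,12,12,12,13,13,14,14,16,20]

Scan for sites:
  IvoIX (CTCCA, off=3): starts [14, 44, 50, 82, 107, 145, 151] → cuts [17, 47, 53, 85, 110, 148, 154]
  AzqI (TCGATTA, off=1): starts [27, 58, 96] → cuts [28, 59, 97]
  OquX (GTCTCG, off=6): starts [65, 112, 118, 172, 180] → cuts [71, 118, 124, 178, 186]
  ZebX (TGCAT, off=0): starts [1, 22, 34, 125, 137, 164, 206] → cuts [1, 22, 34, 125, 137, 164, 206]

All cut coordinates (distinct, sorted): [1, 17, 22, 28, 34, 47, 53, 59, 71, 85, 97, 110, 118, 124, 125, 137, 148, 154, 164, 178, 186, 206]

Fragment lengths:
  [0,1): 1 bp
  [1,17): 16 bp
  [17,22): 5 bp
  [22,28): 6 bp
  [28,34): 6 bp
  [34,47): 13 bp
  [47,53): 6 bp
  [53,59): 6 bp
  [59,71): 12 bp
  [71,85): 14 bp
  [85,97): 12 bp
  [97,110): 13 bp
  [110,118): 8 bp
  [118,124): 6 bp
  [124,125): 1 bp
  [125,137): 12 bp
  [137,148): 11 bp
  [148,154): 6 bp
  [154,164): 10 bp
  [164,178): 14 bp
  [178,186): 8 bp
  [186,206): 20 bp
  [206,216): 10 bp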